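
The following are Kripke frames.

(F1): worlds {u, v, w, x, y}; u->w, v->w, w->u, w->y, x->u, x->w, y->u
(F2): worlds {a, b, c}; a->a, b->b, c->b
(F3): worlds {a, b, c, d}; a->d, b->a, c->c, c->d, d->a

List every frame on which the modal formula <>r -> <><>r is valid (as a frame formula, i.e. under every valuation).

This is the axiom for a generalized confluence (Geach) condition; its first-order frame correspondent is forall x forall y (xRy -> exists w (y = w & x R^2 w)).
(F1): fails — uRw but no t with w=t and uR²t.
(F2): holds.
(F3): fails — aRd but no w with d=w and aR²w.

(F2)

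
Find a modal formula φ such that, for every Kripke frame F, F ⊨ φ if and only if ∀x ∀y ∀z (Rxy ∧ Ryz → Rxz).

The condition is transitivity. The 4 schema □p → □□p defines it.
Suppose □p→□□p is valid. Take Rxy, Ryz and set V(p)={w : Rxw}. Then □p at x, so □□p at x, so □p at y, so p at z, i.e. Rxz.

□p → □□p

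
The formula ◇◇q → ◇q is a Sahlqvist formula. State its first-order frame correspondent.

transitivity: ∀x ∀y ∀z (Rxy ∧ Ryz → Rxz)

This is a form of the 4 axiom.
It corresponds to transitivity: ∀x ∀y ∀z (Rxy ∧ Ryz → Rxz).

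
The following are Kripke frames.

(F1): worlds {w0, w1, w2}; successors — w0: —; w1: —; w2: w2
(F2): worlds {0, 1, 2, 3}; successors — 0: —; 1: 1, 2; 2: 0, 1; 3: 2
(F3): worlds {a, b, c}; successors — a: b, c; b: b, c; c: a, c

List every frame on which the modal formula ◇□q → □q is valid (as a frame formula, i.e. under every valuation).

The schema corresponds to a generalized confluence (Geach) condition: ∀x ∀y ∀z ((xRy ∧ xRz) → ∃w (yRw ∧ z = w)).
(F1): holds.
(F2): fails — 1R2, 1R2 but no w with 2Rw and 2=w.
(F3): fails — aRc, aRb but no w with cRw and b=w.
Valid on: (F1).

(F1)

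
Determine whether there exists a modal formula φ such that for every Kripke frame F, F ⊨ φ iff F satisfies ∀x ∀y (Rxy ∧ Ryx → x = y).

Not modally definable

If a class were modally definable it would be closed under surjective bounded morphisms (Goldblatt–Thomason).
The 8-cycle (worlds s,t,u,v,w,x,y,z with s→t→u→v→w→x→y→z→s) is antisymmetric. Sending even-indexed worlds to a and odd-indexed worlds to b is a surjective bounded morphism onto the two-world frame with a↔b, which is not antisymmetric.
So no modal formula (or set of formulas) defines exactly the antisymmetric frames.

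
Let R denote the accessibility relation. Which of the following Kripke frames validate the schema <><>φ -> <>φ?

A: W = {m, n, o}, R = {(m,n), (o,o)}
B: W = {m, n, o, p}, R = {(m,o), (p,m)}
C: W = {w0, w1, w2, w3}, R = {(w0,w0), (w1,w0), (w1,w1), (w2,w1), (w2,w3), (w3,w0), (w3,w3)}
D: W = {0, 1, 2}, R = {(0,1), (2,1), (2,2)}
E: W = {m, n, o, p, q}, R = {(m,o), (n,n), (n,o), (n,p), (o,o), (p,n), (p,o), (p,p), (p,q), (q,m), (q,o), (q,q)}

The schema corresponds to transitivity: forall x forall y forall z (Rxy & Ryz -> Rxz).
A: condition met.
B: fails — Rpm and Rmo but not Rpo.
C: fails — Rw2w1 and Rw1w0 but not Rw2w0.
D: condition met.
E: fails — Rpq and Rqm but not Rpm.
Valid on: A, D.

A, D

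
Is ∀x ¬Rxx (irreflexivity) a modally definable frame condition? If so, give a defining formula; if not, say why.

Any modally definable frame class is closed under surjective bounded morphisms.
The 2-cycle (worlds s,t with s→t→s) is irreflexive, and the map sending every world to a single reflexive point • is a surjective bounded morphism (forth: every edge maps to (•,•); back: every world has a successor). So any modal formula valid on the 2-cycle is also valid on the reflexive point, which is not irreflexive.
So no modal formula (or set of formulas) defines exactly the irreflexive frames.

No — not modally definable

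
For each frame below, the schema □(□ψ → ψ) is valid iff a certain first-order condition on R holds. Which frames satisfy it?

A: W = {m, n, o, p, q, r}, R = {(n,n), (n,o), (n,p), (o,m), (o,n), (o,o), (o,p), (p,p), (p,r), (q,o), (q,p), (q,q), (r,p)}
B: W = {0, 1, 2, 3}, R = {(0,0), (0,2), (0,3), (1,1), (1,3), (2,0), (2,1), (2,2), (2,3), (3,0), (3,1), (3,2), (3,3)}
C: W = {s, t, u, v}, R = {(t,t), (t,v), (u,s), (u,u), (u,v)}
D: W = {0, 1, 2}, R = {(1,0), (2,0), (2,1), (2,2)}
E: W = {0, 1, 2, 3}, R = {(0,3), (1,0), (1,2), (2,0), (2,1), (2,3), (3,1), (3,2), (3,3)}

B

This is the axiom for shift-reflexivity; its first-order frame correspondent is ∀x ∀y (Rxy → Ryy).
A: fails — Rom but not Rmm.
B: holds.
C: fails — Ruv but not Rvv.
D: fails — R10 but not R00.
E: fails — R10 but not R00.
Valid on: B.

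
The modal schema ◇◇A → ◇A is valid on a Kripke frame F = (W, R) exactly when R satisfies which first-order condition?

transitivity: ∀x ∀y ∀z (Rxy ∧ Ryz → Rxz)

Equivalently (dual form): □A → □□A.
Suppose □A→□□A is valid. Take Rxy, Ryz and set V(A)={w : Rxw}. Then □A at x, so □□A at x, so □A at y, so A at z, i.e. Rxz.
Conversely, on a frame with transitivity the schema holds at every world under every valuation.
So the correspondent is transitivity.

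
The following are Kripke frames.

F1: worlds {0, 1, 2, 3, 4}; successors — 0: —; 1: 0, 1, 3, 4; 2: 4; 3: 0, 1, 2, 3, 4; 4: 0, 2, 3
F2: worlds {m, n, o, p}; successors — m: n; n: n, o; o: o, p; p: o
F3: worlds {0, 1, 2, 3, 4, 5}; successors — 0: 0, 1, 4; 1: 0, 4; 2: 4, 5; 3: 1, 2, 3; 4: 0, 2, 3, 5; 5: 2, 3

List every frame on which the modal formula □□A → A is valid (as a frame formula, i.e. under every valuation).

The schema corresponds to a generalized confluence (Geach) condition: ∀x ∃w (xR²w ∧ x = w).
F1: fails — at 0 but no w with 0R²w and 0=w.
F2: fails — at m but no w with mR²w and m=w.
F3: ✓.
Valid on: F3.

F3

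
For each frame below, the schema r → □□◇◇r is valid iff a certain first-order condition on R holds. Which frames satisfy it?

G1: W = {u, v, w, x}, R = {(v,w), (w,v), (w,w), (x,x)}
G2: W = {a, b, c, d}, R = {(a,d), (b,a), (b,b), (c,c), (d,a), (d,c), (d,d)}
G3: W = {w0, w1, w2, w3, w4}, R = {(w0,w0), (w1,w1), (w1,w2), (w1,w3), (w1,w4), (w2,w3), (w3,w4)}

Frame correspondent (Sahlqvist): ∀x ∀z (xR²z → ∃w (x = w ∧ zR²w)) — i.e. a generalized confluence (Geach) condition.
G1: condition met.
G2: fails — aR²c but no w with a=w and cR²w.
G3: fails — w1R²w2 but no w with w1=w and w2R²w.

G1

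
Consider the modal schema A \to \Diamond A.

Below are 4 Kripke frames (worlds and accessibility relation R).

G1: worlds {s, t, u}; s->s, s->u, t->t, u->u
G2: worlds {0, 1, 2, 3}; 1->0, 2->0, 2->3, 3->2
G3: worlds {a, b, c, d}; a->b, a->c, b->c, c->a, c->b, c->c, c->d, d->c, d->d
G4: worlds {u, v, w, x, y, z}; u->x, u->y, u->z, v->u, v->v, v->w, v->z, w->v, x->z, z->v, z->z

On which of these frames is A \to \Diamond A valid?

This is the axiom for reflexivity; its first-order frame correspondent is \forall x Rxx.
G1: satisfies the condition.
G2: fails — world 0 does not see itself.
G3: fails — world a does not see itself.
G4: fails — world u does not see itself.
Valid on: G1.

G1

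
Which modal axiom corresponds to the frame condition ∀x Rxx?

A defining formula is □r → r (the T axiom).
Suppose □r→r is valid. At any x set V(r)={w : Rxw}. Then □r holds at x, so r holds at x, i.e. Rxx.

□r → r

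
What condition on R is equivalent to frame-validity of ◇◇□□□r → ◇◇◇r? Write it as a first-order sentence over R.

∀x ∀y (xR²y → ∃w (yR³w ∧ xR³w))

This is a Sahlqvist (Geach-type) schema ◇^2□^3r → □^0◇^3r.
Minimal-valuation argument: fix x; take any y with xR^2y and any z with xR^0z. Set V(r) to the set of worlds R-reachable from y in exactly 3 steps. Then □^3r holds at y, so the antecedent holds at x; validity forces ◇^3r at z, giving a w with zR^3w and yR^3w.
First-order correspondent: ∀x ∀y (xR²y → ∃w (yR³w ∧ xR³w)).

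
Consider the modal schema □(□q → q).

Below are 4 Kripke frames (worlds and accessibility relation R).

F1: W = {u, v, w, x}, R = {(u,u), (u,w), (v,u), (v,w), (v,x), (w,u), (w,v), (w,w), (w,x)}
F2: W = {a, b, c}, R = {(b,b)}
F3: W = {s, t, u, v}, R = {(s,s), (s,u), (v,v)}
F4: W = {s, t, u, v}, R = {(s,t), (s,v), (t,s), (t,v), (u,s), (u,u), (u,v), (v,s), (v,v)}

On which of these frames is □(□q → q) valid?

F2

Frame correspondent (Sahlqvist): ∀x ∀y (Rxy → Ryy) — i.e. shift-reflexivity.
F1: fails — Rwx but not Rxx.
F2: satisfies the condition.
F3: fails — Rsu but not Ruu.
F4: fails — Rus but not Rss.
Valid on: F2.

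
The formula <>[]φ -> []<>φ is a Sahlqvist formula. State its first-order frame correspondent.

Suppose ◇□φ→□◇φ is valid. Take Rxy, Rxz and set V(φ)={w : Ryw}. Then □φ at y so ◇□φ at x, so □◇φ at x, so ◇φ at z, giving w with Rzw and Ryw.
Conversely, any frame satisfying forall x forall y forall z (Rxy & Rxz -> exists w (Ryw & Rzw)) validates the schema.
Frame condition: forall x forall y forall z (Rxy & Rxz -> exists w (Ryw & Rzw)).

convergence: forall x forall y forall z (Rxy & Rxz -> exists w (Ryw & Rzw))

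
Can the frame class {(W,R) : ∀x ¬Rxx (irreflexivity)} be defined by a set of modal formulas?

No

Modal frame validity is preserved under surjective bounded morphisms.
The 5-cycle (worlds a,b,c,d,e with a→b→c→d→e→a) is irreflexive, and the map sending every world to a single reflexive point • is a surjective bounded morphism (forth: every edge maps to (•,•); back: every world has a successor). So any modal formula valid on the 5-cycle is also valid on the reflexive point, which is not irreflexive.
So the class is not modally definable.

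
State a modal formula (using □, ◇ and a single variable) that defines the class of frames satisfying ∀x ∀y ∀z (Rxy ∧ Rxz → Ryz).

A defining formula is ◇q → □◇q (the 5 axiom).
Suppose ◇q→□◇q is valid. Take Rxy, Rxz and set V(q)={y}. Then ◇q at x, so □◇q at x, so ◇q at z, so some w with Rzw has q; w=y, i.e. Rzy. By symmetry of the argument, Ryz.

◇q → □◇q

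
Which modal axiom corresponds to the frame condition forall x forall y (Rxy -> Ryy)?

This is shift-reflexivity; the standard corresponding axiom is T□: □(□p → p).
Suppose □(□p→p) is valid. Take Rxy and set V(p)={w : Ryw}. Then at y, □p holds; since □(□p→p) at x, □p→p at y, so p at y, i.e. Ryy.

□(□p → p)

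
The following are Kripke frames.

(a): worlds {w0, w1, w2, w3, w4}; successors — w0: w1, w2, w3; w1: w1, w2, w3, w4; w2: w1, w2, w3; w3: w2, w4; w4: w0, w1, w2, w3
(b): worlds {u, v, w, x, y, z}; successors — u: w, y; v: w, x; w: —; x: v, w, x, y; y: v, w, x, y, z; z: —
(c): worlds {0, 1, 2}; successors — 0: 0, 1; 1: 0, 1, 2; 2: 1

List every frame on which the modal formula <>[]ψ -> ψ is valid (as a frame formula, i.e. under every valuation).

This is the axiom for symmetry; its first-order frame correspondent is forall x forall y (Rxy -> Ryx).
(a): fails — Rw1w3 but not Rw3w1.
(b): fails — Rxw but not Rwx.
(c): holds.
Valid on: (c).

(c)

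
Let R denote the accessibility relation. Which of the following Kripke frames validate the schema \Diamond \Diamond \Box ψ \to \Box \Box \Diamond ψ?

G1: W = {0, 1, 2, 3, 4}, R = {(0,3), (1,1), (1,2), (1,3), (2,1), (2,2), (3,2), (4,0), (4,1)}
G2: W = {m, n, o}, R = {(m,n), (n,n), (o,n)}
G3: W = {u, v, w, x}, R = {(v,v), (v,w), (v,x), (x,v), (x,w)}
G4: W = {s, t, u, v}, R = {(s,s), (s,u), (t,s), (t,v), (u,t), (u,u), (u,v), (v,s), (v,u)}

Frame correspondent (Sahlqvist): \forall x \forall y \forall z ((x R^2 y \wedge x R^2 z) \to \exists w (yRw \wedge zRw)) — i.e. a generalized confluence (Geach) condition.
G1: satisfies the condition.
G2: satisfies the condition.
G3: fails — vR²v, vR²w but no t with vRt and wRt.
G4: satisfies the condition.

G1, G2, G4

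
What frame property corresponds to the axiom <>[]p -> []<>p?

Convergence

Suppose ◇□p→□◇p is valid. Take Rxy, Rxz and set V(p)={w : Ryw}. Then □p at y so ◇□p at x, so □◇p at x, so ◇p at z, giving w with Rzw and Ryw.
Conversely, on a frame with convergence the schema holds at every world under every valuation.
Frame condition: forall x forall y forall z (Rxy & Rxz -> exists w (Ryw & Rzw)).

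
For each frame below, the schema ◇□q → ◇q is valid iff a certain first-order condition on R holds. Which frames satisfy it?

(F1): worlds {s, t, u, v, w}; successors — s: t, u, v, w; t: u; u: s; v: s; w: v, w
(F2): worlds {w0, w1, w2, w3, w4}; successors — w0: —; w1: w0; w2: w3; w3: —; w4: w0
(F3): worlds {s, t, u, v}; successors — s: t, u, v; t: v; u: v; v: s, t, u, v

(F3)

The schema corresponds to a generalized confluence (Geach) condition: ∀x ∀y (xRy → ∃w (yRw ∧ xRw)).
(F1): fails — sRu but no w* with uRw* and sRw*.
(F2): fails — w1Rw0 but no w with w0Rw and w1Rw.
(F3): condition met.
Valid on: (F3).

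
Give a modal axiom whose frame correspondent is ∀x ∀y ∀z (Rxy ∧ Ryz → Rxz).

A defining formula is □r → □□r (the 4 axiom).

□r → □□r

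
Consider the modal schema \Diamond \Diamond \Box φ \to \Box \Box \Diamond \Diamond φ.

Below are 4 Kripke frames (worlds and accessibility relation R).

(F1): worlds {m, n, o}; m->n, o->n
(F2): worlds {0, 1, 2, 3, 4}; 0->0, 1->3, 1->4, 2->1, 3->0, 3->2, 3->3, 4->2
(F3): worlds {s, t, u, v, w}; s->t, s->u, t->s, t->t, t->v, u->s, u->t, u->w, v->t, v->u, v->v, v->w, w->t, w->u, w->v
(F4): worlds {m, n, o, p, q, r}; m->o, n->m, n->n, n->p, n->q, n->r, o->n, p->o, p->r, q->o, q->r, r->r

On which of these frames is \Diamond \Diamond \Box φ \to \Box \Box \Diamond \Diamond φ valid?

(F1), (F3)

The schema corresponds to a generalized confluence (Geach) condition: \forall x \forall y \forall z ((x R^2 y \wedge x R^2 z) \to \exists w (yRw \wedge z R^2 w)).
(F1): holds.
(F2): fails — 1R²0, 1R²2 but no w with 0Rw and 2R²w.
(F3): holds.
(F4): fails — nR²m, nR²m but no w with mRw and mR²w.
Valid on: (F1), (F3).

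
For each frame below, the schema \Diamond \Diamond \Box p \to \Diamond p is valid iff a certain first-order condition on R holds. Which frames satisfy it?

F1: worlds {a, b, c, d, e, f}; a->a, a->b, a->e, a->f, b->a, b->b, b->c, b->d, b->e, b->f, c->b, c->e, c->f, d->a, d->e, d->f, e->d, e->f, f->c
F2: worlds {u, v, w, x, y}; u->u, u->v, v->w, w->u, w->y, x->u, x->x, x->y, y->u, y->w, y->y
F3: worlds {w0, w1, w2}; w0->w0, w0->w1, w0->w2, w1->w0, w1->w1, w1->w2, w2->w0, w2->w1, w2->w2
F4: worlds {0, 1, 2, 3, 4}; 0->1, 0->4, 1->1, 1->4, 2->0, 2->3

Frame correspondent (Sahlqvist): \forall x \forall y (x R^2 y \to \exists w (yRw \wedge xRw)) — i.e. a generalized confluence (Geach) condition.
F1: fails — aR²f but no w with fRw and aRw.
F2: fails — uR²v but no t with vRt and uRt.
F3: condition met.
F4: fails — 0R²4 but no w with 4Rw and 0Rw.
Valid on: F3.

F3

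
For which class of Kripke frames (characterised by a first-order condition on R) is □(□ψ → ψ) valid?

Suppose □(□ψ→ψ) is valid. Take Rxy and set V(ψ)={w : Ryw}. Then at y, □ψ holds; since □(□ψ→ψ) at x, □ψ→ψ at y, so ψ at y, i.e. Ryy.

shift-reflexivity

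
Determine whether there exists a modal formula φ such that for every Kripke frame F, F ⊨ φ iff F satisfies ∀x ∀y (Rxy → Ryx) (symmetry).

Yes, by p → □◇p

The condition is symmetry. A defining modal formula is p → □◇p.
Suppose p→□◇p is valid. Take Rxy and set V(p)={x}. Then p at x, so □◇p at x, so ◇p at y, so some z with Ryz has p; z=x, i.e. Ryx.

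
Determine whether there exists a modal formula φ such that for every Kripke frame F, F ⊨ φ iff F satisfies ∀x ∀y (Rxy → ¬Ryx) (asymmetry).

Modal frame validity is preserved under surjective bounded morphisms.
The 5-cycle (worlds 0,1,2,3,4 with 0→1→2→3→4→0) is asymmetric. Mapping every world to a single reflexive point • is a surjective bounded morphism, and the reflexive point is not asymmetric (R•• but asymmetry requires ¬R••).
So no modal formula (or set of formulas) defines exactly the asymmetric frames.

Not definable by any modal formula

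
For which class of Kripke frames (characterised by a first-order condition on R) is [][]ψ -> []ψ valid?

Suppose □□ψ→□ψ is valid. Take Rxy and set V(ψ)={w : xR²w}. Then □□ψ at x, so □ψ at x, so ψ at y, i.e. ∃z(Rxz∧Rzy).
The converse is a direct semantic check.
So the correspondent is density.

density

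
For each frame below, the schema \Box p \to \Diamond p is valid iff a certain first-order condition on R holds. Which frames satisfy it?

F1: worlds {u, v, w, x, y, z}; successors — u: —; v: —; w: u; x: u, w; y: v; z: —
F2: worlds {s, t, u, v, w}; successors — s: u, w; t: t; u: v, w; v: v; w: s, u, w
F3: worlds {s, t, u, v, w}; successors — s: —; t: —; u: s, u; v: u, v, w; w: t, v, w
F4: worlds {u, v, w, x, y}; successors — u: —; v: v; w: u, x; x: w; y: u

F2

This is the axiom for seriality; its first-order frame correspondent is \forall x \exists y Rxy.
F1: fails — world u has no successor.
F2: satisfies the condition.
F3: fails — world s has no successor.
F4: fails — world u has no successor.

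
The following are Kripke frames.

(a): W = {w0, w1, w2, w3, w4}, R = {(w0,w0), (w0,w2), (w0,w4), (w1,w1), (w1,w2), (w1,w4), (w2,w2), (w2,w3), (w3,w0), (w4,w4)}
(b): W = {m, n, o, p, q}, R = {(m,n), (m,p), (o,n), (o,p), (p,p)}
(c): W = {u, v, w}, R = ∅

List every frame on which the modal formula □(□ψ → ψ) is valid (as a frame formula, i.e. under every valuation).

This is the axiom for shift-reflexivity; its first-order frame correspondent is ∀x ∀y (Rxy → Ryy).
(a): fails — Rw2w3 but not Rw3w3.
(b): fails — Ron but not Rnn.
(c): holds.

(c)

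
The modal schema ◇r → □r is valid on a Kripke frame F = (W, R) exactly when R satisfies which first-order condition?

This is the CD axiom.
Its frame correspondent is partial functionality — ∀x ∀y ∀z (Rxy ∧ Rxz → y = z).

partial functionality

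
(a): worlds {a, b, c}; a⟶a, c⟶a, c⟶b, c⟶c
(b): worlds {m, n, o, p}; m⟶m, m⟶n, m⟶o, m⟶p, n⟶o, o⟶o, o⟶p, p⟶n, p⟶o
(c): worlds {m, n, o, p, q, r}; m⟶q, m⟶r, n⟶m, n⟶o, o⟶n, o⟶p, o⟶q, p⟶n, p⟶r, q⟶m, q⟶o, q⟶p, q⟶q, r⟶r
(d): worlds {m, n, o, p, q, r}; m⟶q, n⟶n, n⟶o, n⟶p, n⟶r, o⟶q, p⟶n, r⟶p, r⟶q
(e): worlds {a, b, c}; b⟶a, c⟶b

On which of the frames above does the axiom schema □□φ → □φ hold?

(a)

Frame correspondent (Sahlqvist): ∀x ∀y (Rxy → ∃z (Rxz ∧ Rzy)) — i.e. density.
(a): ✓.
(b): fails — Rpn but no z with Rpz and Rzn.
(c): fails — Rpn but no z with Rpz and Rzn.
(d): fails — Rrp but no z with Rrz and Rzp.
(e): fails — Rba but no z with Rbz and Rza.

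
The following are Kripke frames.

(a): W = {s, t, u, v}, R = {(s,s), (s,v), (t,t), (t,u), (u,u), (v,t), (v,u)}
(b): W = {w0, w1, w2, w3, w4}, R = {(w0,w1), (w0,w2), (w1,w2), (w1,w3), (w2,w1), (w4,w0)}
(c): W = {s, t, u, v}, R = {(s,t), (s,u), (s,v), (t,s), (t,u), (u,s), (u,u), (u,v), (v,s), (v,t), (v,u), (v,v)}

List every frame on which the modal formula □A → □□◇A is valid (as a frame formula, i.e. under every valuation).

(c)

This is the axiom for a generalized confluence (Geach) condition; its first-order frame correspondent is ∀x ∀z (xR²z → ∃w (xRw ∧ zRw)).
(a): fails — sR²t but no w with sRw and tRw.
(b): fails — w0R²w3 but no w with w0Rw and w3Rw.
(c): condition met.
Valid on: (c).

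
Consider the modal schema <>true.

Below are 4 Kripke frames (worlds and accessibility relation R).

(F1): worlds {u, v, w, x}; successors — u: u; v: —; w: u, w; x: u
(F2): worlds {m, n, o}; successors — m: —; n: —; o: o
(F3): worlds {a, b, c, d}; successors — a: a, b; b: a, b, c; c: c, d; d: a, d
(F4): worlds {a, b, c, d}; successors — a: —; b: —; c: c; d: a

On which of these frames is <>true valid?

(F3)

The schema corresponds to seriality: forall x exists y Rxy.
(F1): fails — world v has no successor.
(F2): fails — world m has no successor.
(F3): satisfies the condition.
(F4): fails — world a has no successor.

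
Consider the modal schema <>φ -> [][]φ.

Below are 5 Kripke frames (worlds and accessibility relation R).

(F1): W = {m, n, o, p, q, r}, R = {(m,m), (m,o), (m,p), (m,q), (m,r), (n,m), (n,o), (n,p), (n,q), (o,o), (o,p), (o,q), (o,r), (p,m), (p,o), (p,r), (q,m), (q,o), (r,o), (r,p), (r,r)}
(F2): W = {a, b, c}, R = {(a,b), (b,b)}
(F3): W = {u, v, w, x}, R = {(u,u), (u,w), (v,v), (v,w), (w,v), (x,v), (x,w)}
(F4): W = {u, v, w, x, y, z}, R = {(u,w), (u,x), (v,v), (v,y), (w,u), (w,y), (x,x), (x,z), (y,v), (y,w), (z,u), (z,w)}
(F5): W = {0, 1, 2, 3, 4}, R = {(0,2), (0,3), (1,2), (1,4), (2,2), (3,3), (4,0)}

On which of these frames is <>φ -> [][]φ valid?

The schema corresponds to a generalized confluence (Geach) condition: forall x forall y forall z ((xRy & x R^2 z) -> exists w (y = w & z = w)).
(F1): fails — mRm, mR²o but m ≠ o.
(F2): condition met.
(F3): fails — uRu, uR²v but u ≠ v.
(F4): fails — uRw, uR²u but w ≠ u.
(F5): fails — 0R2, 0R²3 but 2 ≠ 3.
Valid on: (F2).

(F2)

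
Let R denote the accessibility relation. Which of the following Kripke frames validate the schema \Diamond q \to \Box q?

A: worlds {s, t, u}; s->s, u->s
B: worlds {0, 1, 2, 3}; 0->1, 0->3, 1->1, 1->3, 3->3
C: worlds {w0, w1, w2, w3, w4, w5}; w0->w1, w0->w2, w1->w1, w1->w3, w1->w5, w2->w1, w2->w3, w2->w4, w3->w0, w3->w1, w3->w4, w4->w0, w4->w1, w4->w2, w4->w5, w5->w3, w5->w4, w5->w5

A

This is the axiom for partial functionality; its first-order frame correspondent is \forall x \forall y \forall z (Rxy \wedge Rxz \to y = z).
A: condition met.
B: fails — 0 sees both 1 and 3.
C: fails — w0 sees both w1 and w2.
Valid on: A.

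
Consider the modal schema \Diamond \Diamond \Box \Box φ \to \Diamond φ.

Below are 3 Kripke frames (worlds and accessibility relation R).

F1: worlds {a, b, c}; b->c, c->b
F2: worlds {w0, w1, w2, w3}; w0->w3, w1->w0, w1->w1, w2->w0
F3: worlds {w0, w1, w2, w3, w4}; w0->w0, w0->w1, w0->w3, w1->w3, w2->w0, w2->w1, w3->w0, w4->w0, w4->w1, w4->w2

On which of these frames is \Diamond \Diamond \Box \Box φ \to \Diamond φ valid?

This is the axiom for a generalized confluence (Geach) condition; its first-order frame correspondent is \forall x \forall y (x R^2 y \to \exists w (y R^2 w \wedge xRw)).
F1: fails — bR²b but no w with bR²w and bRw.
F2: fails — w1R²w0 but no w with w0R²w and w1Rw.
F3: satisfies the condition.
Valid on: F3.

F3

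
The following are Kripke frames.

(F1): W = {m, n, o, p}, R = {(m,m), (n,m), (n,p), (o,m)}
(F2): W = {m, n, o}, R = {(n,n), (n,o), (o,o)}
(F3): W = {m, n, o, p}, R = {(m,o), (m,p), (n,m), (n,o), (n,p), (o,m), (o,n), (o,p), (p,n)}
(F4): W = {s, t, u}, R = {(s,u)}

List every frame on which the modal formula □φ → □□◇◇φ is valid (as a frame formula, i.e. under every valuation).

(F1), (F2), (F4)

The schema corresponds to a generalized confluence (Geach) condition: ∀x ∀z (xR²z → ∃w (xRw ∧ zR²w)).
(F1): satisfies the condition.
(F2): satisfies the condition.
(F3): fails — pR²p but no w with pRw and pR²w.
(F4): satisfies the condition.
Valid on: (F1), (F2), (F4).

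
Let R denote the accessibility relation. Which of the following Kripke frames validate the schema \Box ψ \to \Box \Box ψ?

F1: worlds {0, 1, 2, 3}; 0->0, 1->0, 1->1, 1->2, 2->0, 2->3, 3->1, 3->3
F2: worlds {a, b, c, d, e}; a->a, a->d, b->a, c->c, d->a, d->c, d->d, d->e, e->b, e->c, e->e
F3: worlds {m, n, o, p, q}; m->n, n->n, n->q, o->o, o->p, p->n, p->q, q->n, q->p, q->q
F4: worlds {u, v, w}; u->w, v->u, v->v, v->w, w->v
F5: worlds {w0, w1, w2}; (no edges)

The schema corresponds to transitivity: \forall x \forall y \forall z (Rxy \wedge Ryz \to Rxz).
F1: fails — R31 and R10 but not R30.
F2: fails — Reb and Rba but not Rea.
F3: fails — Rop and Rpn but not Ron.
F4: fails — Ruw and Rwv but not Ruv.
F5: satisfies the condition.

F5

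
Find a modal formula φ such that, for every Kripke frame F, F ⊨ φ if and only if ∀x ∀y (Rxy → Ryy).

This is shift-reflexivity; the standard corresponding axiom is T□: □(□s → s).
Suppose □(□s→s) is valid. Take Rxy and set V(s)={w : Ryw}. Then at y, □s holds; since □(□s→s) at x, □s→s at y, so s at y, i.e. Ryy.

□(□s → s)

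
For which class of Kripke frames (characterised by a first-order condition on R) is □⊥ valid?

Emptiness of R

□⊥ is valid iff no world has any successor (otherwise □⊥ fails at any world with one).
The converse is a direct semantic check.
Frame condition: ∀x ∀y ¬Rxy.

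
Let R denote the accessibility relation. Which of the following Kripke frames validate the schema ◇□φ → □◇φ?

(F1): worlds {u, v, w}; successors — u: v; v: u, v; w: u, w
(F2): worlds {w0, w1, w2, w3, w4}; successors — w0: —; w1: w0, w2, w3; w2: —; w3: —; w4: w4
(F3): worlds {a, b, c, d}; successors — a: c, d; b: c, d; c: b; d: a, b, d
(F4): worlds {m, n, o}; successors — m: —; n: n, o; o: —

(F3)

This is the axiom for convergence; its first-order frame correspondent is ∀x ∀y ∀z (Rxy ∧ Rxz → ∃w (Ryw ∧ Rzw)).
(F1): fails — Rww and Rwu but w and u have no common successor.
(F2): fails — Rw1w2 and Rw1w2 but w2 and w2 have no common successor.
(F3): condition met.
(F4): fails — Rnn and Rno but n and o have no common successor.
Valid on: (F3).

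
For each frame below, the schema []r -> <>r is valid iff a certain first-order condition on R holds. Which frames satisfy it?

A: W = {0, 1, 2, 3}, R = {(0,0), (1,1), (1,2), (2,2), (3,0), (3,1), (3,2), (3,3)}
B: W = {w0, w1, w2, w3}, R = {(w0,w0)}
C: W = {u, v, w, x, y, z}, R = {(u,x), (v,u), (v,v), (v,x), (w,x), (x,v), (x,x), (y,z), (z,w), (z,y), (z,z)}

A, C

Frame correspondent (Sahlqvist): forall x exists y Rxy — i.e. seriality.
A: satisfies the condition.
B: fails — world w1 has no successor.
C: satisfies the condition.
Valid on: A, C.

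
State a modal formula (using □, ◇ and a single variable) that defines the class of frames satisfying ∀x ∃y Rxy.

□r → ◇r

The condition is seriality. The D schema □r → ◇r defines it.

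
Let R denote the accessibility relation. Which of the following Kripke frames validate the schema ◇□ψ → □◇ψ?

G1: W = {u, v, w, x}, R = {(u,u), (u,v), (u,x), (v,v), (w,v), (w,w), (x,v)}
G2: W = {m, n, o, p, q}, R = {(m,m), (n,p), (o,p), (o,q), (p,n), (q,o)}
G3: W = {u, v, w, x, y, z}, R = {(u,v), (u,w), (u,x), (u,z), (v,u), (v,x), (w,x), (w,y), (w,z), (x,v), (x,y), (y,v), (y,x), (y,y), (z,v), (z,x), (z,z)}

G1

This is the axiom for convergence; its first-order frame correspondent is ∀x ∀y ∀z (Rxy ∧ Rxz → ∃w (Ryw ∧ Rzw)).
G1: satisfies the condition.
G2: fails — Rop and Roq but p and q have no common successor.
G3: fails — Ruv and Rux but v and x have no common successor.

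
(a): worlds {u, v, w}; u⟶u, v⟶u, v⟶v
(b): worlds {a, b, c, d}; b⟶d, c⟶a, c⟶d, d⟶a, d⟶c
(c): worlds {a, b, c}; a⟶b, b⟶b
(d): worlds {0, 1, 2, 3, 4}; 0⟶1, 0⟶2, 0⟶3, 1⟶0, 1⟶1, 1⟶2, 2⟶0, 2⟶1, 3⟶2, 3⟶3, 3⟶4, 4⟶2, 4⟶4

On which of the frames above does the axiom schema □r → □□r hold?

The schema corresponds to transitivity: ∀x ∀y ∀z (Rxy ∧ Ryz → Rxz).
(a): condition met.
(b): fails — Rcd and Rdc but not Rcc.
(c): condition met.
(d): fails — R10 and R03 but not R13.

(a), (c)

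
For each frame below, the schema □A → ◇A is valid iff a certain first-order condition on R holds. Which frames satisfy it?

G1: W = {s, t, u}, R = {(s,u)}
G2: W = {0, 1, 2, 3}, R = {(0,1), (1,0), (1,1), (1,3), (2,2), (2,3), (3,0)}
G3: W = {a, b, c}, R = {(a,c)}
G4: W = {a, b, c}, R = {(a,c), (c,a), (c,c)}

This is the axiom for seriality; its first-order frame correspondent is ∀x ∃y Rxy.
G1: fails — world t has no successor.
G2: condition met.
G3: fails — world b has no successor.
G4: fails — world b has no successor.
Valid on: G2.

G2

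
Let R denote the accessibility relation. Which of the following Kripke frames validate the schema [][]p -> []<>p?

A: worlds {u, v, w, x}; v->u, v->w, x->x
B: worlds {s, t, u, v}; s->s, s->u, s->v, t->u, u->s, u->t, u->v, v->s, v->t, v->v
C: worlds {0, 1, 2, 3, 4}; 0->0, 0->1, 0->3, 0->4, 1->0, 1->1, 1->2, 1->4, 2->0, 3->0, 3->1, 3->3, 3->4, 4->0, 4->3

This is the axiom for a generalized confluence (Geach) condition; its first-order frame correspondent is forall x forall z (xRz -> exists w (x R^2 w & zRw)).
A: fails — vRu but no t with vR²t and uRt.
B: holds.
C: holds.

B, C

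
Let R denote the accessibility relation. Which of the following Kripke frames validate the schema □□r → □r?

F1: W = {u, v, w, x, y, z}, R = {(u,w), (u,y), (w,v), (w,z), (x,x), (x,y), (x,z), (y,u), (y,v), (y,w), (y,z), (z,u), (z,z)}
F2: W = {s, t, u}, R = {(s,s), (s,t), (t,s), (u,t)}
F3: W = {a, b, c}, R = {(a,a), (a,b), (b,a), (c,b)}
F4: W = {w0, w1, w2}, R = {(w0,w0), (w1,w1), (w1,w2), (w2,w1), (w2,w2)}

Frame correspondent (Sahlqvist): ∀x ∀y (Rxy → ∃z (Rxz ∧ Rzy)) — i.e. density.
F1: fails — Ruy but no t with Rut and Rty.
F2: fails — Rut but no z with Ruz and Rzt.
F3: fails — Rcb but no z with Rcz and Rzb.
F4: condition met.

F4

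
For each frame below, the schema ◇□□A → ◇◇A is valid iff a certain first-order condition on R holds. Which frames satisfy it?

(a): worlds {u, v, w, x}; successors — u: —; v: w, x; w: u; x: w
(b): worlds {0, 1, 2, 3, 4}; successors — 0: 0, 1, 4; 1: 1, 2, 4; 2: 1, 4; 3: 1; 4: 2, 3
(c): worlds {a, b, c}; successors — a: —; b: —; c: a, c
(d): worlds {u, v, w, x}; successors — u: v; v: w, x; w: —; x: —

This is the axiom for a generalized confluence (Geach) condition; its first-order frame correspondent is ∀x ∀y (xRy → ∃w (yR²w ∧ xR²w)).
(a): fails — vRw but no t with wR²t and vR²t.
(b): ✓.
(c): fails — cRa but no w with aR²w and cR²w.
(d): fails — uRv but no t with vR²t and uR²t.

(b)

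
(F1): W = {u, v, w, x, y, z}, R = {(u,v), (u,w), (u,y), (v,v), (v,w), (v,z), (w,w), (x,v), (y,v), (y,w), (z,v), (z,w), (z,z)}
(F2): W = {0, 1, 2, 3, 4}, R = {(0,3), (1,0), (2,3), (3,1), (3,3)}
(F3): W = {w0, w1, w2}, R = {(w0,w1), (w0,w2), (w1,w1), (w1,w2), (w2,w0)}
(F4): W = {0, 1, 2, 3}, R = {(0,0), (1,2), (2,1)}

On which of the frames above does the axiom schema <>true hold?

Frame correspondent (Sahlqvist): forall x exists y Rxy — i.e. seriality.
(F1): holds.
(F2): fails — world 4 has no successor.
(F3): holds.
(F4): fails — world 3 has no successor.
Valid on: (F1), (F3).

(F1), (F3)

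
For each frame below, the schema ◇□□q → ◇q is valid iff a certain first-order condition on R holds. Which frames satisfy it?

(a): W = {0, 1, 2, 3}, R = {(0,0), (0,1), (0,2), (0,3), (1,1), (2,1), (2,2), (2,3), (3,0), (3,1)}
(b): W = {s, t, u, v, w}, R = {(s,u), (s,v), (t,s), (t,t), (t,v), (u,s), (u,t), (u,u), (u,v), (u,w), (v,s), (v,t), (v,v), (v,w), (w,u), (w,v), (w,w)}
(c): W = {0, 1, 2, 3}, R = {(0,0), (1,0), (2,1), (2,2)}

This is the axiom for a generalized confluence (Geach) condition; its first-order frame correspondent is ∀x ∀y (xRy → ∃w (yR²w ∧ xRw)).
(a): satisfies the condition.
(b): satisfies the condition.
(c): fails — 2R1 but no w with 1R²w and 2Rw.
Valid on: (a), (b).

(a), (b)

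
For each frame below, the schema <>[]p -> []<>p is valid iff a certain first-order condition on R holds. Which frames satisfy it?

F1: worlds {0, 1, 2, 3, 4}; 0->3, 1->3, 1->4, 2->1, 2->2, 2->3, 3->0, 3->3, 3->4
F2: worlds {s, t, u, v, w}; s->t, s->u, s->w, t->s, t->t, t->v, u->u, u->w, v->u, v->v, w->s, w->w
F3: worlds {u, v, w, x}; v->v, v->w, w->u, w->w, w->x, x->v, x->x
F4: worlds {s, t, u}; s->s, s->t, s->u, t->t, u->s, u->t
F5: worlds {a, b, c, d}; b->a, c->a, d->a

Frame correspondent (Sahlqvist): forall x forall y forall z (Rxy & Rxz -> exists w (Ryw & Rzw)) — i.e. convergence.
F1: fails — R14 and R14 but 4 and 4 have no common successor.
F2: fails — Rsu and Rst but u and t have no common successor.
F3: fails — Rww and Rwu but w and u have no common successor.
F4: ✓.
F5: fails — Rba and Rba but a and a have no common successor.

F4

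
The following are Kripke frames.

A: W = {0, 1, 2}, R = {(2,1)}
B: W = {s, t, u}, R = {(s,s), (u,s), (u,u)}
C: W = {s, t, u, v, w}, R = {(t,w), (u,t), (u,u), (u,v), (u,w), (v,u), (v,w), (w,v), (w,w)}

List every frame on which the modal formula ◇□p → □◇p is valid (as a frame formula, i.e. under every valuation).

B, C

This is the axiom for convergence; its first-order frame correspondent is ∀x ∀y ∀z (Rxy ∧ Rxz → ∃w (Ryw ∧ Rzw)).
A: fails — R21 and R21 but 1 and 1 have no common successor.
B: condition met.
C: condition met.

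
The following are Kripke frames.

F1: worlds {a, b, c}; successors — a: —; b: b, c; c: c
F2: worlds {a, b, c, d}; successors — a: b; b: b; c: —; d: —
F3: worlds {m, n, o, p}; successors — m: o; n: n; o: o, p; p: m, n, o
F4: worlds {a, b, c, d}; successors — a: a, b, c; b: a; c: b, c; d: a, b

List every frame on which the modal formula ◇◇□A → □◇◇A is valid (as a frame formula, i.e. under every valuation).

F1, F2, F4

The schema corresponds to a generalized confluence (Geach) condition: ∀x ∀y ∀z ((xR²y ∧ xRz) → ∃w (yRw ∧ zR²w)).
F1: condition met.
F2: condition met.
F3: fails — pR²n, pRm but no w with nRw and mR²w.
F4: condition met.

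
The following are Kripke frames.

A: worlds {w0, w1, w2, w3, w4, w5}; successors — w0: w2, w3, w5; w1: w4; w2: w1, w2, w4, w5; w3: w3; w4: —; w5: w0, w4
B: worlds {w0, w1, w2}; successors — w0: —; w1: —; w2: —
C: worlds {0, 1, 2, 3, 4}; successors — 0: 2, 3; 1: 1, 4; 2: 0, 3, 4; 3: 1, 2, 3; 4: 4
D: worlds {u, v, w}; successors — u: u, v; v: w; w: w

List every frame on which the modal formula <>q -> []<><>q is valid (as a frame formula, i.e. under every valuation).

Frame correspondent (Sahlqvist): forall x forall y forall z ((xRy & xRz) -> exists w (y = w & z R^2 w)) — i.e. a generalized confluence (Geach) condition.
A: fails — w0Rw2, w0Rw3 but no w with w2=w and w3R²w.
B: satisfies the condition.
C: fails — 1R1, 1R4 but no w with 1=w and 4R²w.
D: fails — uRu, uRv but no t with u=t and vR²t.
Valid on: B.

B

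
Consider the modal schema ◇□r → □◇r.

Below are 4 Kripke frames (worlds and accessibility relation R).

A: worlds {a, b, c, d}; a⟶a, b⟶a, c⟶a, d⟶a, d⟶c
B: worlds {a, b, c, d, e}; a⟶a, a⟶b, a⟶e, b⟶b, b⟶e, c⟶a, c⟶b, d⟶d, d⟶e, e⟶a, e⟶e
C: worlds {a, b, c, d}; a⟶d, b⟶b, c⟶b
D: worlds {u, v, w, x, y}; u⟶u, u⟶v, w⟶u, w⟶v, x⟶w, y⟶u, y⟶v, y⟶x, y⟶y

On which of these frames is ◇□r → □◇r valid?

A, B

The schema corresponds to convergence: ∀x ∀y ∀z (Rxy ∧ Rxz → ∃w (Ryw ∧ Rzw)).
A: ✓.
B: ✓.
C: fails — Rad and Rad but d and d have no common successor.
D: fails — Ruv and Ruv but v and v have no common successor.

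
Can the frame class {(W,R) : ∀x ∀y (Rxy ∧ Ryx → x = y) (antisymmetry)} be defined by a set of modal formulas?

No

Any modally definable frame class is closed under surjective bounded morphisms.
The 4-cycle (worlds w0,w1,w2,w3 with w0→w1→w2→w3→w0) is antisymmetric. Sending even-indexed worlds to s and odd-indexed worlds to t is a surjective bounded morphism onto the two-world frame with s↔t, which is not antisymmetric.
Hence antisymmetry is not modally definable.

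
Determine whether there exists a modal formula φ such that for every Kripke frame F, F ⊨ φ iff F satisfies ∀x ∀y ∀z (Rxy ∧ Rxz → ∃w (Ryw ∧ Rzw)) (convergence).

The condition is convergence. A defining modal formula is ◇□r → □◇r.
Suppose ◇□r→□◇r is valid. Take Rxy, Rxz and set V(r)={w : Ryw}. Then □r at y so ◇□r at x, so □◇r at x, so ◇r at z, giving w with Rzw and Ryw.

Definable; ◇□r → □◇r defines it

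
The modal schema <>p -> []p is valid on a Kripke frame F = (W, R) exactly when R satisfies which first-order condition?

Suppose ◇p→□p is valid. Take Rxy, Rxz and set V(p)={y}. Then ◇p at x, so □p at x, so p at z, i.e. z=y.
The converse is a direct semantic check.
So the correspondent is partial functionality.

partial functionality: forall x forall y forall z (Rxy & Rxz -> y = z)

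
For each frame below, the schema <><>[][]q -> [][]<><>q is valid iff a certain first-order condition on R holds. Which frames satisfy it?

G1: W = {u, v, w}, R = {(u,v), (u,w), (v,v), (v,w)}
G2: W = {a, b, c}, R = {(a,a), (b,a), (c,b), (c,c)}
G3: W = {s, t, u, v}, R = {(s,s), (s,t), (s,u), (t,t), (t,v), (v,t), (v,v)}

G2

The schema corresponds to a generalized confluence (Geach) condition: forall x forall y forall z ((x R^2 y & x R^2 z) -> exists w (y R^2 w & z R^2 w)).
G1: fails — uR²v, uR²w but no t with vR²t and wR²t.
G2: condition met.
G3: fails — sR²s, sR²u but no w with sR²w and uR²w.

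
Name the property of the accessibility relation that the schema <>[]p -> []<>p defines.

convergence: forall x forall y forall z (Rxy & Rxz -> exists w (Ryw & Rzw))

Suppose ◇□p→□◇p is valid. Take Rxy, Rxz and set V(p)={w : Ryw}. Then □p at y so ◇□p at x, so □◇p at x, so ◇p at z, giving w with Rzw and Ryw.
Conversely, any frame satisfying forall x forall y forall z (Rxy & Rxz -> exists w (Ryw & Rzw)) validates the schema.
Frame condition: forall x forall y forall z (Rxy & Rxz -> exists w (Ryw & Rzw)).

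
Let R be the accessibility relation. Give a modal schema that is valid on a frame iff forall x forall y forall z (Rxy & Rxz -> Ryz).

◇s → □◇s

A defining formula is ◇s → □◇s (the 5 axiom).
Suppose ◇s→□◇s is valid. Take Rxy, Rxz and set V(s)={y}. Then ◇s at x, so □◇s at x, so ◇s at z, so some w with Rzw has s; w=y, i.e. Rzy. By symmetry of the argument, Ryz.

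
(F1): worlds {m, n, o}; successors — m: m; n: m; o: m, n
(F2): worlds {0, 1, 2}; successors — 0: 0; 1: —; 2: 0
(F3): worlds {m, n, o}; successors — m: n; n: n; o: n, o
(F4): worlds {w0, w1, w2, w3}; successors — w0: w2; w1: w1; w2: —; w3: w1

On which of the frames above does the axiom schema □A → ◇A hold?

(F1), (F3)

The schema corresponds to seriality: ∀x ∃y Rxy.
(F1): ✓.
(F2): fails — world 1 has no successor.
(F3): ✓.
(F4): fails — world w2 has no successor.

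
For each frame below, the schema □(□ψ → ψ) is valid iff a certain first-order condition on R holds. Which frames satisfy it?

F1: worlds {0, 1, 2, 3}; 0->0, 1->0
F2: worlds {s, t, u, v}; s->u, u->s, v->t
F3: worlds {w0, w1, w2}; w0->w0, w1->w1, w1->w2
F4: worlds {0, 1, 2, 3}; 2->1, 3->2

F1

This is the axiom for shift-reflexivity; its first-order frame correspondent is ∀x ∀y (Rxy → Ryy).
F1: ✓.
F2: fails — Rsu but not Ruu.
F3: fails — Rw1w2 but not Rw2w2.
F4: fails — R32 but not R22.
Valid on: F1.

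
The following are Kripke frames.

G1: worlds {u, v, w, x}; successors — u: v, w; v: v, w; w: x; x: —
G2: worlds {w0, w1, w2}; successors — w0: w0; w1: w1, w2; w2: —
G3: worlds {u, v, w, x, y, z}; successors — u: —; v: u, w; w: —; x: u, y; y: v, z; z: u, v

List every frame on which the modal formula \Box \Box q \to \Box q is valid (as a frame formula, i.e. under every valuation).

G2

This is the axiom for density; its first-order frame correspondent is \forall x \forall y (Rxy \to \exists z (Rxz \wedge Rzy)).
G1: fails — Rwx but no z with Rwz and Rzx.
G2: ✓.
G3: fails — Rvw but no t with Rvt and Rtw.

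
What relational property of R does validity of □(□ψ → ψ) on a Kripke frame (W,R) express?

shift-reflexivity: ∀x ∀y (Rxy → Ryy)

Suppose □(□ψ→ψ) is valid. Take Rxy and set V(ψ)={w : Ryw}. Then at y, □ψ holds; since □(□ψ→ψ) at x, □ψ→ψ at y, so ψ at y, i.e. Ryy.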